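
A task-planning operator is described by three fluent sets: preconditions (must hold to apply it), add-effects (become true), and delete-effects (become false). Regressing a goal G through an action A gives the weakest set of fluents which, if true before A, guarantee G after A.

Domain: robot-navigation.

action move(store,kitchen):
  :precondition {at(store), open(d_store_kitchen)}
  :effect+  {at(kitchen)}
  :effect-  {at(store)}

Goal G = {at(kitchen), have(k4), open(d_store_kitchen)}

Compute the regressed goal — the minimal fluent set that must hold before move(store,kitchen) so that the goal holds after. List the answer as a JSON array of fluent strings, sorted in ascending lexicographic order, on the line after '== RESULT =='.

Regress:
  G ∩ del = {}  (empty — regression defined)
  G \ add = {at(kitchen), have(k4), open(d_store_kitchen)} \ {at(kitchen)} = {have(k4), open(d_store_kitchen)}
  ∪ pre   = {have(k4), open(d_store_kitchen)} ∪ {at(store), open(d_store_kitchen)}
          = {at(store), have(k4), open(d_store_kitchen)}

== RESULT ==
["at(store)", "have(k4)", "open(d_store_kitchen)"]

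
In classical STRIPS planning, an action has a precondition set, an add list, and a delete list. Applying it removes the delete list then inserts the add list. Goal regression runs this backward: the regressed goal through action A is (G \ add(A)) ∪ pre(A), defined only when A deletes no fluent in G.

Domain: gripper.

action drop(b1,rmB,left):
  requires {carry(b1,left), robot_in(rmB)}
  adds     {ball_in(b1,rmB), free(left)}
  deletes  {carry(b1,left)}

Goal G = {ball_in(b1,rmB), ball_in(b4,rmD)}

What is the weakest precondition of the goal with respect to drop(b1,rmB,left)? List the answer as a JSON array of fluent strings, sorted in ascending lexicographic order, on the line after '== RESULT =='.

Compute (G \ add) ∪ pre:
  G ∩ del = {}  (empty — regression defined)
  G \ add = {ball_in(b1,rmB), ball_in(b4,rmD)} \ {ball_in(b1,rmB), free(left)} = {ball_in(b4,rmD)}
  ∪ pre   = {ball_in(b4,rmD)} ∪ {carry(b1,left), robot_in(rmB)}
          = {ball_in(b4,rmD), carry(b1,left), robot_in(rmB)}

== RESULT ==
["ball_in(b4,rmD)", "carry(b1,left)", "robot_in(rmB)"]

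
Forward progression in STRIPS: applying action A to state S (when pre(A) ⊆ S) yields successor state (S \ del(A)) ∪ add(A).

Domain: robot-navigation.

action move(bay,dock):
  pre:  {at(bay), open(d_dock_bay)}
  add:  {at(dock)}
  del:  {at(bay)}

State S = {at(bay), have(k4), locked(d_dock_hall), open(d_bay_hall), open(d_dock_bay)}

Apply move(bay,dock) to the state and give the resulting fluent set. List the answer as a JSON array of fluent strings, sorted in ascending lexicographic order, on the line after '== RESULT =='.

Compute (S \ del) ∪ add:
  pre ⊆ S: {at(bay), open(d_dock_bay)} ⊆ S  — applicable
  S \ del = {have(k4), locked(d_dock_hall), open(d_bay_hall), open(d_dock_bay)}
  ∪ add   = {at(dock), have(k4), locked(d_dock_hall), open(d_bay_hall), open(d_dock_bay)}

== RESULT ==
["at(dock)", "have(k4)", "locked(d_dock_hall)", "open(d_bay_hall)", "open(d_dock_bay)"]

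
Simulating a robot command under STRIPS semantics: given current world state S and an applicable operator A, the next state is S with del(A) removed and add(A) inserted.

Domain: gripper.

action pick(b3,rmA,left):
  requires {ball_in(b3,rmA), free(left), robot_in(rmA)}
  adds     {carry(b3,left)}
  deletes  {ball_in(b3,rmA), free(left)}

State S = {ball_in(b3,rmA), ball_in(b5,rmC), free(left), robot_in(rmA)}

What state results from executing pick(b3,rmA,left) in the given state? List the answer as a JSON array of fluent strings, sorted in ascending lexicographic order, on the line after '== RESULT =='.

Compute (S \ del) ∪ add:
  pre ⊆ S: {ball_in(b3,rmA), free(left), robot_in(rmA)} ⊆ S  — applicable
  S \ del = {ball_in(b5,rmC), robot_in(rmA)}
  ∪ add   = {ball_in(b5,rmC), carry(b3,left), robot_in(rmA)}

== RESULT ==
["ball_in(b5,rmC)", "carry(b3,left)", "robot_in(rmA)"]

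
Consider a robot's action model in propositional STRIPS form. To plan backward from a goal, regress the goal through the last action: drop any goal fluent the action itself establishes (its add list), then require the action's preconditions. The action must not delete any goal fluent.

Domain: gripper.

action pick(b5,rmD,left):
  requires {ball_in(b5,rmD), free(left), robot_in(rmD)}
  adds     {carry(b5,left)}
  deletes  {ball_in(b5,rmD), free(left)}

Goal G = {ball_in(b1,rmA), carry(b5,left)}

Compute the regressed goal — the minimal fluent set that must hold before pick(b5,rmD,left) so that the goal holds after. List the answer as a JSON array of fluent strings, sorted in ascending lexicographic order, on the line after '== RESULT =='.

Compute (G \ add) ∪ pre:
  G ∩ del = {}  (empty — regression defined)
  G \ add = {ball_in(b1,rmA), carry(b5,left)} \ {carry(b5,left)} = {ball_in(b1,rmA)}
  ∪ pre   = {ball_in(b1,rmA)} ∪ {ball_in(b5,rmD), free(left), robot_in(rmD)}
          = {ball_in(b1,rmA), ball_in(b5,rmD), free(left), robot_in(rmD)}

== RESULT ==
["ball_in(b1,rmA)", "ball_in(b5,rmD)", "free(left)", "robot_in(rmD)"]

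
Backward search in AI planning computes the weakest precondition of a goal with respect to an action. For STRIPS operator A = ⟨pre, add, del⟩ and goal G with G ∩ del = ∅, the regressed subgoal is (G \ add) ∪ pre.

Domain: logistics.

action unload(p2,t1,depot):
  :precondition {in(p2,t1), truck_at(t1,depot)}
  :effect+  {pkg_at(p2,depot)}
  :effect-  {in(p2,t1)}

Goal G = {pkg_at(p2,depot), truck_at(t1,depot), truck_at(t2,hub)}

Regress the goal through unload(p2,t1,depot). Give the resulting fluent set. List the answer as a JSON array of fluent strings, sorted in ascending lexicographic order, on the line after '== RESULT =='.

Regress:
  G ∩ del = {}  (empty — regression defined)
  G \ add = {pkg_at(p2,depot), truck_at(t1,depot), truck_at(t2,hub)} \ {pkg_at(p2,depot)} = {truck_at(t1,depot), truck_at(t2,hub)}
  ∪ pre   = {truck_at(t1,depot), truck_at(t2,hub)} ∪ {in(p2,t1), truck_at(t1,depot)}
          = {in(p2,t1), truck_at(t1,depot), truck_at(t2,hub)}

== RESULT ==
["in(p2,t1)", "truck_at(t1,depot)", "truck_at(t2,hub)"]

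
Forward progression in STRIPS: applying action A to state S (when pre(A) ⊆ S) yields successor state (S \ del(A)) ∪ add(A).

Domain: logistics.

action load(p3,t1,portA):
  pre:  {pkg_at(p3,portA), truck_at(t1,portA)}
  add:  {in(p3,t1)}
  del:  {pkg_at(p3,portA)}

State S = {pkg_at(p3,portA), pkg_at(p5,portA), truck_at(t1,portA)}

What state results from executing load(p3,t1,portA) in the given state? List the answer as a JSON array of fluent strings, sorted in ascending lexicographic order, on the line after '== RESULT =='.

Progress:
  pre ⊆ S: {pkg_at(p3,portA), truck_at(t1,portA)} ⊆ S  — applicable
  S \ del = {pkg_at(p5,portA), truck_at(t1,portA)}
  ∪ add   = {in(p3,t1), pkg_at(p5,portA), truck_at(t1,portA)}

== RESULT ==
["in(p3,t1)", "pkg_at(p5,portA)", "truck_at(t1,portA)"]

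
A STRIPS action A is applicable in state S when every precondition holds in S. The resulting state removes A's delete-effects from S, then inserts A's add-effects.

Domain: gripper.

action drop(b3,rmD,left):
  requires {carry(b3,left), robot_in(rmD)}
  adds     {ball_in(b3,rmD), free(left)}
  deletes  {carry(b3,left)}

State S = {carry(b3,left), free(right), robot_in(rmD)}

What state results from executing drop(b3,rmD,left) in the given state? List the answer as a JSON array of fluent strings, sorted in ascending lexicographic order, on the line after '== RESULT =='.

Progress:
  pre ⊆ S: {carry(b3,left), robot_in(rmD)} ⊆ S  — applicable
  S \ del = {free(right), robot_in(rmD)}
  ∪ add   = {ball_in(b3,rmD), free(left), free(right), robot_in(rmD)}

== RESULT ==
["ball_in(b3,rmD)", "free(left)", "free(right)", "robot_in(rmD)"]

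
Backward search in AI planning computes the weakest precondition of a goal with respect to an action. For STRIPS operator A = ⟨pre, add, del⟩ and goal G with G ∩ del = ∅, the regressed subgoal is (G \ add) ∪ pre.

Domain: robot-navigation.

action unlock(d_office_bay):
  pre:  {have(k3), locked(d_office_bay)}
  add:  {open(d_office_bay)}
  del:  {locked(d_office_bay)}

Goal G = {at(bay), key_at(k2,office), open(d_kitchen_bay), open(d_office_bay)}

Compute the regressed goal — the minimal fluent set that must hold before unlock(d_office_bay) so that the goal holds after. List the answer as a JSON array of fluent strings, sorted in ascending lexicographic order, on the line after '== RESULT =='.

Regress:
  G ∩ del = {}  (empty — regression defined)
  G \ add = {at(bay), key_at(k2,office), open(d_kitchen_bay), open(d_office_bay)} \ {open(d_office_bay)} = {at(bay), key_at(k2,office), open(d_kitchen_bay)}
  ∪ pre   = {at(bay), key_at(k2,office), open(d_kitchen_bay)} ∪ {have(k3), locked(d_office_bay)}
          = {at(bay), have(k3), key_at(k2,office), locked(d_office_bay), open(d_kitchen_bay)}

== RESULT ==
["at(bay)", "have(k3)", "key_at(k2,office)", "locked(d_office_bay)", "open(d_kitchen_bay)"]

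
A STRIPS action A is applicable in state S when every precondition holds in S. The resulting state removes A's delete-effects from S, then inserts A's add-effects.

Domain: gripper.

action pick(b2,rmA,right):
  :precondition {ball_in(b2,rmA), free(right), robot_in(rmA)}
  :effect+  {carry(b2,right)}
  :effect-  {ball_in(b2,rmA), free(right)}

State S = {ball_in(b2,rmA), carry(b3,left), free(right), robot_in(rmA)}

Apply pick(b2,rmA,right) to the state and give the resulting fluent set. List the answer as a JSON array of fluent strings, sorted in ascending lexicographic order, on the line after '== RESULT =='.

Progress:
  pre ⊆ S: {ball_in(b2,rmA), free(right), robot_in(rmA)} ⊆ S  — applicable
  S \ del = {carry(b3,left), robot_in(rmA)}
  ∪ add   = {carry(b2,right), carry(b3,left), robot_in(rmA)}

== RESULT ==
["carry(b2,right)", "carry(b3,left)", "robot_in(rmA)"]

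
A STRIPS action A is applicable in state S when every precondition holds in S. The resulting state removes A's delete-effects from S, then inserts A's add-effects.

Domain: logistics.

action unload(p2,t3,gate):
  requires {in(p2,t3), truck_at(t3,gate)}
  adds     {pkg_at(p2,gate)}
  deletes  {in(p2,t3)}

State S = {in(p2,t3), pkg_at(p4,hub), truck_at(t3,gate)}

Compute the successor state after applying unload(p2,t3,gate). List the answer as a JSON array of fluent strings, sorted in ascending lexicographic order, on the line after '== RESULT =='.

Progress:
  pre ⊆ S: {in(p2,t3), truck_at(t3,gate)} ⊆ S  — applicable
  S \ del = {pkg_at(p4,hub), truck_at(t3,gate)}
  ∪ add   = {pkg_at(p2,gate), pkg_at(p4,hub), truck_at(t3,gate)}

== RESULT ==
["pkg_at(p2,gate)", "pkg_at(p4,hub)", "truck_at(t3,gate)"]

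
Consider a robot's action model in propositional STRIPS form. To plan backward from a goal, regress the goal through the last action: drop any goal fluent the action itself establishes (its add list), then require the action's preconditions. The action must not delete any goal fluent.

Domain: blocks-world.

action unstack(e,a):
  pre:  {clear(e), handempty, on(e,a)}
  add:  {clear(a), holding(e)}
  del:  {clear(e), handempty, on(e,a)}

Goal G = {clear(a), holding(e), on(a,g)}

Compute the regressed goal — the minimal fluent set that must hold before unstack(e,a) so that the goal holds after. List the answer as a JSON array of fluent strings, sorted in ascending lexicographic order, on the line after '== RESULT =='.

Compute (G \ add) ∪ pre:
  G ∩ del = {}  (empty — regression defined)
  G \ add = {clear(a), holding(e), on(a,g)} \ {clear(a), holding(e)} = {on(a,g)}
  ∪ pre   = {on(a,g)} ∪ {clear(e), handempty, on(e,a)}
          = {clear(e), handempty, on(a,g), on(e,a)}

== RESULT ==
["clear(e)", "handempty", "on(a,g)", "on(e,a)"]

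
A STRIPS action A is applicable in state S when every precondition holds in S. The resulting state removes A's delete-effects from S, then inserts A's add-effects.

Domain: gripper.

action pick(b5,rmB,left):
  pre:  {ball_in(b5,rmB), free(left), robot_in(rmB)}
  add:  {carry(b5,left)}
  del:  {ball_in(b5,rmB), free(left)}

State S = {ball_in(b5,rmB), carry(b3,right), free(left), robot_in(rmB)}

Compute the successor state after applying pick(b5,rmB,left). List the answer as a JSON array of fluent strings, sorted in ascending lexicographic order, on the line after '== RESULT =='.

Compute (S \ del) ∪ add:
  pre ⊆ S: {ball_in(b5,rmB), free(left), robot_in(rmB)} ⊆ S  — applicable
  S \ del = {carry(b3,right), robot_in(rmB)}
  ∪ add   = {carry(b3,right), carry(b5,left), robot_in(rmB)}

== RESULT ==
["carry(b3,right)", "carry(b5,left)", "robot_in(rmB)"]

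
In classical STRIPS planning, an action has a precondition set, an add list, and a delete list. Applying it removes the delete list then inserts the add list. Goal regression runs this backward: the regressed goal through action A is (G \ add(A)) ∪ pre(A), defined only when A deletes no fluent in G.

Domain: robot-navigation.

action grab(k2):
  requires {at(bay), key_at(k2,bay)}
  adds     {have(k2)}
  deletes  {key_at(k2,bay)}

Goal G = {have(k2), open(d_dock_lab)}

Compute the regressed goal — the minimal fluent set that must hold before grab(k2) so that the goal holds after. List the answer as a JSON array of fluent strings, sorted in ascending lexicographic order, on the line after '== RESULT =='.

Regress:
  G ∩ del = {}  (empty — regression defined)
  G \ add = {have(k2), open(d_dock_lab)} \ {have(k2)} = {open(d_dock_lab)}
  ∪ pre   = {open(d_dock_lab)} ∪ {at(bay), key_at(k2,bay)}
          = {at(bay), key_at(k2,bay), open(d_dock_lab)}

== RESULT ==
["at(bay)", "key_at(k2,bay)", "open(d_dock_lab)"]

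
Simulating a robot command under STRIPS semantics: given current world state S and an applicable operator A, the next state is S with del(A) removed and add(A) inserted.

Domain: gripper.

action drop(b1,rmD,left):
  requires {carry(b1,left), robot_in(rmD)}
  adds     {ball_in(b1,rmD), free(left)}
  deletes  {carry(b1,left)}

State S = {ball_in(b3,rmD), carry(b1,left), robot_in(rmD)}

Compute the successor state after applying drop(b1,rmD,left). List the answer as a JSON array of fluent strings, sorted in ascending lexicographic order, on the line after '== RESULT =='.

Progress:
  pre ⊆ S: {carry(b1,left), robot_in(rmD)} ⊆ S  — applicable
  S \ del = {ball_in(b3,rmD), robot_in(rmD)}
  ∪ add   = {ball_in(b1,rmD), ball_in(b3,rmD), free(left), robot_in(rmD)}

== RESULT ==
["ball_in(b1,rmD)", "ball_in(b3,rmD)", "free(left)", "robot_in(rmD)"]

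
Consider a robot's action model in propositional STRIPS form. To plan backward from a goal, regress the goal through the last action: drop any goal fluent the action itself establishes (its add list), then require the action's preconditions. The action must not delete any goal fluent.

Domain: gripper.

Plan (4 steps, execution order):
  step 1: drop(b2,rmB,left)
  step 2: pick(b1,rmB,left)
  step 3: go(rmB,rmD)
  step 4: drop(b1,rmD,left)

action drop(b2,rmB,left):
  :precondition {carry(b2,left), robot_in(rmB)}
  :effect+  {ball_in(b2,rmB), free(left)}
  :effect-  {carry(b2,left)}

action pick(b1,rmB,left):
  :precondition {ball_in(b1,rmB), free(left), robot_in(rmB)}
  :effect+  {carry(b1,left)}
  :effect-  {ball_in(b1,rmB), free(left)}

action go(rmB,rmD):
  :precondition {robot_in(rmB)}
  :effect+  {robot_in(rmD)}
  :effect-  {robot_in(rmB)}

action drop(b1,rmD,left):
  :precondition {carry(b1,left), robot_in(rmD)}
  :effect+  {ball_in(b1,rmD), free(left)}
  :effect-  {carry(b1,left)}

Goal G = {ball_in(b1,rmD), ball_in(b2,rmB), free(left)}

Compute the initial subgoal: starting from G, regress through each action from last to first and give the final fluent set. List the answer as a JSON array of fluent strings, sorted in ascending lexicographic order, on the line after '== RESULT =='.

Work backward from the goal:
  through step 4 (drop(b1,rmD,left)): drop {ball_in(b1,rmD), free(left)}, keep {ball_in(b2,rmB)}, require {carry(b1,left), robot_in(rmD)}
    → {ball_in(b2,rmB), carry(b1,left), robot_in(rmD)}
  through step 3 (go(rmB,rmD)): drop {robot_in(rmD)}, keep {ball_in(b2,rmB), carry(b1,left)}, require {robot_in(rmB)}
    → {ball_in(b2,rmB), carry(b1,left), robot_in(rmB)}
  through step 2 (pick(b1,rmB,left)): drop {carry(b1,left)}, keep {ball_in(b2,rmB), robot_in(rmB)}, require {ball_in(b1,rmB), free(left), robot_in(rmB)}
    → {ball_in(b1,rmB), ball_in(b2,rmB), free(left), robot_in(rmB)}
  through step 1 (drop(b2,rmB,left)): drop {ball_in(b2,rmB), free(left)}, keep {ball_in(b1,rmB), robot_in(rmB)}, require {carry(b2,left), robot_in(rmB)}
    → {ball_in(b1,rmB), carry(b2,left), robot_in(rmB)}

== RESULT ==
["ball_in(b1,rmB)", "carry(b2,left)", "robot_in(rmB)"]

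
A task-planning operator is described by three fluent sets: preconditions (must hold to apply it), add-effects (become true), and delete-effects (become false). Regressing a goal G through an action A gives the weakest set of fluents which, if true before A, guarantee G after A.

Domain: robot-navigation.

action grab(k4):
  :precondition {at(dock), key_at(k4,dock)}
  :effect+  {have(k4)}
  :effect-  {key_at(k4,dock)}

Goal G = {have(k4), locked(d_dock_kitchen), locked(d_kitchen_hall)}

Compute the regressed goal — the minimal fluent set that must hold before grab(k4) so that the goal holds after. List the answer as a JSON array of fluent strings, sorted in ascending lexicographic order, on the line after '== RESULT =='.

Compute (G \ add) ∪ pre:
  G ∩ del = {}  (empty — regression defined)
  G \ add = {have(k4), locked(d_dock_kitchen), locked(d_kitchen_hall)} \ {have(k4)} = {locked(d_dock_kitchen), locked(d_kitchen_hall)}
  ∪ pre   = {locked(d_dock_kitchen), locked(d_kitchen_hall)} ∪ {at(dock), key_at(k4,dock)}
          = {at(dock), key_at(k4,dock), locked(d_dock_kitchen), locked(d_kitchen_hall)}

== RESULT ==
["at(dock)", "key_at(k4,dock)", "locked(d_dock_kitchen)", "locked(d_kitchen_hall)"]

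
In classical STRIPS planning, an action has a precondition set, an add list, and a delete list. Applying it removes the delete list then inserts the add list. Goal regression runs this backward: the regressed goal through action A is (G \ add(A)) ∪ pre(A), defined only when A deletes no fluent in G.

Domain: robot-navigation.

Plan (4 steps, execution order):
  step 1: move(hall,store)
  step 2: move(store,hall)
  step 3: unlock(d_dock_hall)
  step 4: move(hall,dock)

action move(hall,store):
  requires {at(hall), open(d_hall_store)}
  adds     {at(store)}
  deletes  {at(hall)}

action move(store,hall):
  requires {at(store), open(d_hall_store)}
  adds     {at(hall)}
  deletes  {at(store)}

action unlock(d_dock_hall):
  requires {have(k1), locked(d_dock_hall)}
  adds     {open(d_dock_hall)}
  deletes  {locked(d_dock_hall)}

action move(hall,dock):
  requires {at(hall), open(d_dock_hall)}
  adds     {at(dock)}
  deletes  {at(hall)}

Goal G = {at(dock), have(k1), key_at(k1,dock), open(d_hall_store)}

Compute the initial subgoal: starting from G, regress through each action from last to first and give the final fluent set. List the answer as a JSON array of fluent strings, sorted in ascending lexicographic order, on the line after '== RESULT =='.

Work backward from the goal:
  through step 4 (move(hall,dock)): drop {at(dock)}, keep {have(k1), key_at(k1,dock), open(d_hall_store)}, require {at(hall), open(d_dock_hall)}
    → {at(hall), have(k1), key_at(k1,dock), open(d_dock_hall), open(d_hall_store)}
  through step 3 (unlock(d_dock_hall)): drop {open(d_dock_hall)}, keep {at(hall), have(k1), key_at(k1,dock), open(d_hall_store)}, require {have(k1), locked(d_dock_hall)}
    → {at(hall), have(k1), key_at(k1,dock), locked(d_dock_hall), open(d_hall_store)}
  through step 2 (move(store,hall)): drop {at(hall)}, keep {have(k1), key_at(k1,dock), locked(d_dock_hall), open(d_hall_store)}, require {at(store), open(d_hall_store)}
    → {at(store), have(k1), key_at(k1,dock), locked(d_dock_hall), open(d_hall_store)}
  through step 1 (move(hall,store)): drop {at(store)}, keep {have(k1), key_at(k1,dock), locked(d_dock_hall), open(d_hall_store)}, require {at(hall), open(d_hall_store)}
    → {at(hall), have(k1), key_at(k1,dock), locked(d_dock_hall), open(d_hall_store)}

== RESULT ==
["at(hall)", "have(k1)", "key_at(k1,dock)", "locked(d_dock_hall)", "open(d_hall_store)"]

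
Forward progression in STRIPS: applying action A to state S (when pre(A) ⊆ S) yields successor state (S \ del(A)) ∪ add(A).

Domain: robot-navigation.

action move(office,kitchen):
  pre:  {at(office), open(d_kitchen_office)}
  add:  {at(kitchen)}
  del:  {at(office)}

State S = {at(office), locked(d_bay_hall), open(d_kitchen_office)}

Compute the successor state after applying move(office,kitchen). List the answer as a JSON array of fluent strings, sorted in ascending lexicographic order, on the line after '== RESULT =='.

Compute (S \ del) ∪ add:
  pre ⊆ S: {at(office), open(d_kitchen_office)} ⊆ S  — applicable
  S \ del = {locked(d_bay_hall), open(d_kitchen_office)}
  ∪ add   = {at(kitchen), locked(d_bay_hall), open(d_kitchen_office)}

== RESULT ==
["at(kitchen)", "locked(d_bay_hall)", "open(d_kitchen_office)"]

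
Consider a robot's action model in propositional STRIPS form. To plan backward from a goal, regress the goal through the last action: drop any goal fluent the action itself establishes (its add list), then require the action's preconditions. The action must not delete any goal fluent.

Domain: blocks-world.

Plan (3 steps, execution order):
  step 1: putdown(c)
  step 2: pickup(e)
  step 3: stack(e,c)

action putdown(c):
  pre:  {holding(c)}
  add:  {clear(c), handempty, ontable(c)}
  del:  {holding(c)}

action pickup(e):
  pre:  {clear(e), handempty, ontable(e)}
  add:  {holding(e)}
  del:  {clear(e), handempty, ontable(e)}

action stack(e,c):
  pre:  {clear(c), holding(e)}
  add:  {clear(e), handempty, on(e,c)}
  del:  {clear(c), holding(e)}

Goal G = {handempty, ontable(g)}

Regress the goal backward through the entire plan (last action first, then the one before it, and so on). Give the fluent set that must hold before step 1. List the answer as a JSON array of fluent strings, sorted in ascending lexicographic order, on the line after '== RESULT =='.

Work backward from the goal:
  through step 3 (stack(e,c)): drop {handempty}, keep {ontable(g)}, require {clear(c), holding(e)}
    → {clear(c), holding(e), ontable(g)}
  through step 2 (pickup(e)): drop {holding(e)}, keep {clear(c), ontable(g)}, require {clear(e), handempty, ontable(e)}
    → {clear(c), clear(e), handempty, ontable(e), ontable(g)}
  through step 1 (putdown(c)): drop {clear(c), handempty}, keep {clear(e), ontable(e), ontable(g)}, require {holding(c)}
    → {clear(e), holding(c), ontable(e), ontable(g)}

== RESULT ==
["clear(e)", "holding(c)", "ontable(e)", "ontable(g)"]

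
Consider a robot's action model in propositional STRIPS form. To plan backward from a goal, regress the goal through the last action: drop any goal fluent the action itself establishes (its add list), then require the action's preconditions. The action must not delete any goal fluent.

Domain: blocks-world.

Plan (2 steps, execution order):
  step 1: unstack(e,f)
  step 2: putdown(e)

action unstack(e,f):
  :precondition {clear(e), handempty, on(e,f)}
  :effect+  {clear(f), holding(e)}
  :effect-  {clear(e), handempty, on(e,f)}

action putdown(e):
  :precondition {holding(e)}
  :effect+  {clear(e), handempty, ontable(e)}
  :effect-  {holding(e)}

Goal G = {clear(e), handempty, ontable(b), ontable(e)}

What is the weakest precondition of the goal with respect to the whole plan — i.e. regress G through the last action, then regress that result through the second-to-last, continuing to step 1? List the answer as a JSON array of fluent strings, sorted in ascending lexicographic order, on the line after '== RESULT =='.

Work backward from the goal:
  through step 2 (putdown(e)): drop {clear(e), handempty, ontable(e)}, keep {ontable(b)}, require {holding(e)}
    → {holding(e), ontable(b)}
  through step 1 (unstack(e,f)): drop {holding(e)}, keep {ontable(b)}, require {clear(e), handempty, on(e,f)}
    → {clear(e), handempty, on(e,f), ontable(b)}

== RESULT ==
["clear(e)", "handempty", "on(e,f)", "ontable(b)"]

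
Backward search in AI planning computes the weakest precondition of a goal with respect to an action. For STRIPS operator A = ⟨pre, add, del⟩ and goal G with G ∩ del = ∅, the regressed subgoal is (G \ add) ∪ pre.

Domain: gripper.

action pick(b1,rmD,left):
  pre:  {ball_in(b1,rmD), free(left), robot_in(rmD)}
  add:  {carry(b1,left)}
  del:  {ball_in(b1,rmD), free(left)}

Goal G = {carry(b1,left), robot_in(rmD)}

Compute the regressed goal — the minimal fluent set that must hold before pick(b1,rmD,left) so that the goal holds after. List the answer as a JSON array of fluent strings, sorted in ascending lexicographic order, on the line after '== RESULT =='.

Compute (G \ add) ∪ pre:
  G ∩ del = {}  (empty — regression defined)
  G \ add = {carry(b1,left), robot_in(rmD)} \ {carry(b1,left)} = {robot_in(rmD)}
  ∪ pre   = {robot_in(rmD)} ∪ {ball_in(b1,rmD), free(left), robot_in(rmD)}
          = {ball_in(b1,rmD), free(left), robot_in(rmD)}

== RESULT ==
["ball_in(b1,rmD)", "free(left)", "robot_in(rmD)"]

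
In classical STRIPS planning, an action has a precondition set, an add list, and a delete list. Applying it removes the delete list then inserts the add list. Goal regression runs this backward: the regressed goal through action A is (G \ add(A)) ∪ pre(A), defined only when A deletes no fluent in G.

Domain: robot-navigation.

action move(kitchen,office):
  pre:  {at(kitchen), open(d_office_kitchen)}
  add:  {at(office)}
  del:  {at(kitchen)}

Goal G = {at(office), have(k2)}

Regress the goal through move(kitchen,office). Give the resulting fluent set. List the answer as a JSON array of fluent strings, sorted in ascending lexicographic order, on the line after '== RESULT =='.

Regress:
  G ∩ del = {}  (empty — regression defined)
  G \ add = {at(office), have(k2)} \ {at(office)} = {have(k2)}
  ∪ pre   = {have(k2)} ∪ {at(kitchen), open(d_office_kitchen)}
          = {at(kitchen), have(k2), open(d_office_kitchen)}

== RESULT ==
["at(kitchen)", "have(k2)", "open(d_office_kitchen)"]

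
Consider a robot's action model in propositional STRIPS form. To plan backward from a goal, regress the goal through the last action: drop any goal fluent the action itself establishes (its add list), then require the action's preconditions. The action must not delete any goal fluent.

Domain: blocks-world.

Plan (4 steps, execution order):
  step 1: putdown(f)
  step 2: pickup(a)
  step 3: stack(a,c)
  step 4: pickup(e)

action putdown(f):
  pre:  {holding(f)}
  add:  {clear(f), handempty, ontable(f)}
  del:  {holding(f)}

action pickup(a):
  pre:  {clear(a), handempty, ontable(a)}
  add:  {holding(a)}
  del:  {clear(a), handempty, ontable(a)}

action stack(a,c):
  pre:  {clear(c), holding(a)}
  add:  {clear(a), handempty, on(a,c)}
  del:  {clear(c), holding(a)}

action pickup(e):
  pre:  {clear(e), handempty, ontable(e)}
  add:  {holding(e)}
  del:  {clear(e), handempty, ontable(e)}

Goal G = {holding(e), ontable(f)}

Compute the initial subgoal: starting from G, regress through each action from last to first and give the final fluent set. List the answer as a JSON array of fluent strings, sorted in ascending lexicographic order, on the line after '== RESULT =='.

Regress step by step:
  through step 4 (pickup(e)): drop {holding(e)}, keep {ontable(f)}, require {clear(e), handempty, ontable(e)}
    → {clear(e), handempty, ontable(e), ontable(f)}
  through step 3 (stack(a,c)): drop {handempty}, keep {clear(e), ontable(e), ontable(f)}, require {clear(c), holding(a)}
    → {clear(c), clear(e), holding(a), ontable(e), ontable(f)}
  through step 2 (pickup(a)): drop {holding(a)}, keep {clear(c), clear(e), ontable(e), ontable(f)}, require {clear(a), handempty, ontable(a)}
    → {clear(a), clear(c), clear(e), handempty, ontable(a), ontable(e), ontable(f)}
  through step 1 (putdown(f)): drop {handempty, ontable(f)}, keep {clear(a), clear(c), clear(e), ontable(a), ontable(e)}, require {holding(f)}
    → {clear(a), clear(c), clear(e), holding(f), ontable(a), ontable(e)}

== RESULT ==
["clear(a)", "clear(c)", "clear(e)", "holding(f)", "ontable(a)", "ontable(e)"]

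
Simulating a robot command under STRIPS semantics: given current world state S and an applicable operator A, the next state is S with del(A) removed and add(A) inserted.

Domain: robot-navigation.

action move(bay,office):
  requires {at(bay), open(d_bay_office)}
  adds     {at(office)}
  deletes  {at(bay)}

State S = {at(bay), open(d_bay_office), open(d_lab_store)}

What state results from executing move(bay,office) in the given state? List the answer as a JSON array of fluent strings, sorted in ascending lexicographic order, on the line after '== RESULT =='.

Compute (S \ del) ∪ add:
  pre ⊆ S: {at(bay), open(d_bay_office)} ⊆ S  — applicable
  S \ del = {open(d_bay_office), open(d_lab_store)}
  ∪ add   = {at(office), open(d_bay_office), open(d_lab_store)}

== RESULT ==
["at(office)", "open(d_bay_office)", "open(d_lab_store)"]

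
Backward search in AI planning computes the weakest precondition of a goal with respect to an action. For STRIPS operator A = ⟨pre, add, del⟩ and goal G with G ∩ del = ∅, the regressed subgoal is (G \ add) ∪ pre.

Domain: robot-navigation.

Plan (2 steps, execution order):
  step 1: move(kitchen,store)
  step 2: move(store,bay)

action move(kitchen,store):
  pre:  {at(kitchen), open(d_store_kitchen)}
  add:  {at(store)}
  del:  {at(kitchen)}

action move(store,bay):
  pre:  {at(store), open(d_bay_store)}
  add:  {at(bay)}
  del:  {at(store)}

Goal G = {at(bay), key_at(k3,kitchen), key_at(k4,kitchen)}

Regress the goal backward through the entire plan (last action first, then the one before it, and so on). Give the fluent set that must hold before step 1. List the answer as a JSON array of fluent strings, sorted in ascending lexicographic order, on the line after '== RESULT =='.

Work backward from the goal:
  through step 2 (move(store,bay)): drop {at(bay)}, keep {key_at(k3,kitchen), key_at(k4,kitchen)}, require {at(store), open(d_bay_store)}
    → {at(store), key_at(k3,kitchen), key_at(k4,kitchen), open(d_bay_store)}
  through step 1 (move(kitchen,store)): drop {at(store)}, keep {key_at(k3,kitchen), key_at(k4,kitchen), open(d_bay_store)}, require {at(kitchen), open(d_store_kitchen)}
    → {at(kitchen), key_at(k3,kitchen), key_at(k4,kitchen), open(d_bay_store), open(d_store_kitchen)}

== RESULT ==
["at(kitchen)", "key_at(k3,kitchen)", "key_at(k4,kitchen)", "open(d_bay_store)", "open(d_store_kitchen)"]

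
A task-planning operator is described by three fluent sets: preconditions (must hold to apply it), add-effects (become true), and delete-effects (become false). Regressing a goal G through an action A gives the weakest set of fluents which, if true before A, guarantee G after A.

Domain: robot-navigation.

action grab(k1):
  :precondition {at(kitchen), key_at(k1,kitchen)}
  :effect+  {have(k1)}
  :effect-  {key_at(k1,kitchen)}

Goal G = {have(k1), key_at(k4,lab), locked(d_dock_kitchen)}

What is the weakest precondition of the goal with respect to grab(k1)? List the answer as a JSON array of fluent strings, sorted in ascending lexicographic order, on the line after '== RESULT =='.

Compute (G \ add) ∪ pre:
  G ∩ del = {}  (empty — regression defined)
  G \ add = {have(k1), key_at(k4,lab), locked(d_dock_kitchen)} \ {have(k1)} = {key_at(k4,lab), locked(d_dock_kitchen)}
  ∪ pre   = {key_at(k4,lab), locked(d_dock_kitchen)} ∪ {at(kitchen), key_at(k1,kitchen)}
          = {at(kitchen), key_at(k1,kitchen), key_at(k4,lab), locked(d_dock_kitchen)}

== RESULT ==
["at(kitchen)", "key_at(k1,kitchen)", "key_at(k4,lab)", "locked(d_dock_kitchen)"]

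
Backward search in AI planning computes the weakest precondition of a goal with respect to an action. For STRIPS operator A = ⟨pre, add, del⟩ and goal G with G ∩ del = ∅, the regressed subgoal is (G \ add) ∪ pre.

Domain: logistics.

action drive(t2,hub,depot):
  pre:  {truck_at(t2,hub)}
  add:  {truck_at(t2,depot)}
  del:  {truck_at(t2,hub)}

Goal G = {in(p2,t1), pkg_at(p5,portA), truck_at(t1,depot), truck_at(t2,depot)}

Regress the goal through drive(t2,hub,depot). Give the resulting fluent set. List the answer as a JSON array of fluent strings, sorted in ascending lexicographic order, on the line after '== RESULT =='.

Regress:
  G ∩ del = {}  (empty — regression defined)
  G \ add = {in(p2,t1), pkg_at(p5,portA), truck_at(t1,depot), truck_at(t2,depot)} \ {truck_at(t2,depot)} = {in(p2,t1), pkg_at(p5,portA), truck_at(t1,depot)}
  ∪ pre   = {in(p2,t1), pkg_at(p5,portA), truck_at(t1,depot)} ∪ {truck_at(t2,hub)}
          = {in(p2,t1), pkg_at(p5,portA), truck_at(t1,depot), truck_at(t2,hub)}

== RESULT ==
["in(p2,t1)", "pkg_at(p5,portA)", "truck_at(t1,depot)", "truck_at(t2,hub)"]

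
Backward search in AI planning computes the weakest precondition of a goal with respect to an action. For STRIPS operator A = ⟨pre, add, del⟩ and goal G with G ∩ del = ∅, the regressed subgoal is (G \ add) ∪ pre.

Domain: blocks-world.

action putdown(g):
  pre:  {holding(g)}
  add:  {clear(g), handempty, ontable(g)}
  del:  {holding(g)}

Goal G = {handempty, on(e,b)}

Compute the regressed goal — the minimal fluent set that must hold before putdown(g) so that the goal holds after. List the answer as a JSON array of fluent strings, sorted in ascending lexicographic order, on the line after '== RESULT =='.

Compute (G \ add) ∪ pre:
  G ∩ del = {}  (empty — regression defined)
  G \ add = {handempty, on(e,b)} \ {clear(g), handempty, ontable(g)} = {on(e,b)}
  ∪ pre   = {on(e,b)} ∪ {holding(g)}
          = {holding(g), on(e,b)}

== RESULT ==
["holding(g)", "on(e,b)"]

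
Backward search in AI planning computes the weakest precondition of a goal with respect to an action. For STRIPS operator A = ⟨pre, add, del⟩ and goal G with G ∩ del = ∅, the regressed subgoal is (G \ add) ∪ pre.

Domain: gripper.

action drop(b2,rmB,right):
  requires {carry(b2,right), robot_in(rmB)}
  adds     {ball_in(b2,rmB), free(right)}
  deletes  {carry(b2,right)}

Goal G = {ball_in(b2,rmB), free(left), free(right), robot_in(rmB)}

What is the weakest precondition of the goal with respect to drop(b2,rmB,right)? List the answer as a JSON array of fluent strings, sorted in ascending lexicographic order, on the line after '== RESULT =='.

Compute (G \ add) ∪ pre:
  G ∩ del = {}  (empty — regression defined)
  G \ add = {ball_in(b2,rmB), free(left), free(right), robot_in(rmB)} \ {ball_in(b2,rmB), free(right)} = {free(left), robot_in(rmB)}
  ∪ pre   = {free(left), robot_in(rmB)} ∪ {carry(b2,right), robot_in(rmB)}
          = {carry(b2,right), free(left), robot_in(rmB)}

== RESULT ==
["carry(b2,right)", "free(left)", "robot_in(rmB)"]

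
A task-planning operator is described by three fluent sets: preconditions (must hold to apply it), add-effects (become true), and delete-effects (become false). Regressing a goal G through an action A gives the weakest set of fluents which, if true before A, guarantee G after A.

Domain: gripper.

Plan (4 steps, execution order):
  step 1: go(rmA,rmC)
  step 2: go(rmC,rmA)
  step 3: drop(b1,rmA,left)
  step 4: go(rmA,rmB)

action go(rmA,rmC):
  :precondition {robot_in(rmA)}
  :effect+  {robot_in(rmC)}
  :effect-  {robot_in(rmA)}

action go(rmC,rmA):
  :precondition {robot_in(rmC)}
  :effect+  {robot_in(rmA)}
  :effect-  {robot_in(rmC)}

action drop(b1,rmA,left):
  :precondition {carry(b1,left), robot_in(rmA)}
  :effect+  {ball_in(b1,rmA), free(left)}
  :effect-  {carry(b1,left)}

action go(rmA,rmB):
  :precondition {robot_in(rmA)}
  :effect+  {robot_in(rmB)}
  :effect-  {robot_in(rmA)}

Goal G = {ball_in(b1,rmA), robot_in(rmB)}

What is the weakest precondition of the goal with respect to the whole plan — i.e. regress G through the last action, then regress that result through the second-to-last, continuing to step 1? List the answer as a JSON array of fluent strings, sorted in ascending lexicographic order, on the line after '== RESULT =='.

Work backward from the goal:
  through step 4 (go(rmA,rmB)): drop {robot_in(rmB)}, keep {ball_in(b1,rmA)}, require {robot_in(rmA)}
    → {ball_in(b1,rmA), robot_in(rmA)}
  through step 3 (drop(b1,rmA,left)): drop {ball_in(b1,rmA)}, keep {robot_in(rmA)}, require {carry(b1,left), robot_in(rmA)}
    → {carry(b1,left), robot_in(rmA)}
  through step 2 (go(rmC,rmA)): drop {robot_in(rmA)}, keep {carry(b1,left)}, require {robot_in(rmC)}
    → {carry(b1,left), robot_in(rmC)}
  through step 1 (go(rmA,rmC)): drop {robot_in(rmC)}, keep {carry(b1,left)}, require {robot_in(rmA)}
    → {carry(b1,left), robot_in(rmA)}

== RESULT ==
["carry(b1,left)", "robot_in(rmA)"]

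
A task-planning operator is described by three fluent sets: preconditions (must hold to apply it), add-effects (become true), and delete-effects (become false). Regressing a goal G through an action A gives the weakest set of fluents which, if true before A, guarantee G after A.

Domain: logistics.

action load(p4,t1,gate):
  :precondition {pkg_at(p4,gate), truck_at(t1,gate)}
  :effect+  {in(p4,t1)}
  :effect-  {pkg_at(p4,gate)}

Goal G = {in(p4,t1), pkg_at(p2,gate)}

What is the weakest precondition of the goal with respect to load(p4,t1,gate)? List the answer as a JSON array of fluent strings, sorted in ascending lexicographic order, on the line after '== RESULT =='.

Regress:
  G ∩ del = {}  (empty — regression defined)
  G \ add = {in(p4,t1), pkg_at(p2,gate)} \ {in(p4,t1)} = {pkg_at(p2,gate)}
  ∪ pre   = {pkg_at(p2,gate)} ∪ {pkg_at(p4,gate), truck_at(t1,gate)}
          = {pkg_at(p2,gate), pkg_at(p4,gate), truck_at(t1,gate)}

== RESULT ==
["pkg_at(p2,gate)", "pkg_at(p4,gate)", "truck_at(t1,gate)"]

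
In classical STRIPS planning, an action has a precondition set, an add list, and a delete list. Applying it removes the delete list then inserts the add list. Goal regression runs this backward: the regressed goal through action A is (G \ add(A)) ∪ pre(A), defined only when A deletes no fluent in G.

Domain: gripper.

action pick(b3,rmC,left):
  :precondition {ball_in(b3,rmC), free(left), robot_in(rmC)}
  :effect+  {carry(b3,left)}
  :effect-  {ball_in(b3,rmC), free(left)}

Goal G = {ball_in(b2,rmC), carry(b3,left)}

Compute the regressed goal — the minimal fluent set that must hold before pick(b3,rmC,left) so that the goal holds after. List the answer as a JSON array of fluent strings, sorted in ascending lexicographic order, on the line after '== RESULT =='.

Compute (G \ add) ∪ pre:
  G ∩ del = {}  (empty — regression defined)
  G \ add = {ball_in(b2,rmC), carry(b3,left)} \ {carry(b3,left)} = {ball_in(b2,rmC)}
  ∪ pre   = {ball_in(b2,rmC)} ∪ {ball_in(b3,rmC), free(left), robot_in(rmC)}
          = {ball_in(b2,rmC), ball_in(b3,rmC), free(left), robot_in(rmC)}

== RESULT ==
["ball_in(b2,rmC)", "ball_in(b3,rmC)", "free(left)", "robot_in(rmC)"]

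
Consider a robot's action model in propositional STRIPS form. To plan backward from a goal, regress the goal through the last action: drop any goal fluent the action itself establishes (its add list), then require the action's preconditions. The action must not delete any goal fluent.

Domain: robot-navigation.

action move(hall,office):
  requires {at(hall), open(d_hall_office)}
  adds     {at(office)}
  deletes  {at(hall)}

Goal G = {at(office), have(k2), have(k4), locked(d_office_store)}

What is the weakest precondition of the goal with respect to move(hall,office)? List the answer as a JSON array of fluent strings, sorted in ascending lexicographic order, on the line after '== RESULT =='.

Compute (G \ add) ∪ pre:
  G ∩ del = {}  (empty — regression defined)
  G \ add = {at(office), have(k2), have(k4), locked(d_office_store)} \ {at(office)} = {have(k2), have(k4), locked(d_office_store)}
  ∪ pre   = {have(k2), have(k4), locked(d_office_store)} ∪ {at(hall), open(d_hall_office)}
          = {at(hall), have(k2), have(k4), locked(d_office_store), open(d_hall_office)}

== RESULT ==
["at(hall)", "have(k2)", "have(k4)", "locked(d_office_store)", "open(d_hall_office)"]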